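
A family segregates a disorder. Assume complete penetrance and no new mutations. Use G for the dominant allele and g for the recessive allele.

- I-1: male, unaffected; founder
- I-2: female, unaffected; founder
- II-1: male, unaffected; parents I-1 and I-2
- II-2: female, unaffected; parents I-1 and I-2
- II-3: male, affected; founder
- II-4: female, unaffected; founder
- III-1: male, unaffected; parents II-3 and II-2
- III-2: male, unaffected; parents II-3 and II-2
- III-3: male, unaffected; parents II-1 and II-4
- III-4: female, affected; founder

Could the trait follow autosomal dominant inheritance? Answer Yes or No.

Yes

A consistent assignment under autosomal dominant exists: I-1 gg, I-2 gg, II-1 gg, II-2 gg, II-3 Gg, II-4 gg, III-1 gg, III-2 gg, III-3 gg, III-4 GG.
In this assignment every recorded phenotype matches its genotype and every non-founder's genotype is obtainable from its parents' genotypes, so the pedigree is consistent.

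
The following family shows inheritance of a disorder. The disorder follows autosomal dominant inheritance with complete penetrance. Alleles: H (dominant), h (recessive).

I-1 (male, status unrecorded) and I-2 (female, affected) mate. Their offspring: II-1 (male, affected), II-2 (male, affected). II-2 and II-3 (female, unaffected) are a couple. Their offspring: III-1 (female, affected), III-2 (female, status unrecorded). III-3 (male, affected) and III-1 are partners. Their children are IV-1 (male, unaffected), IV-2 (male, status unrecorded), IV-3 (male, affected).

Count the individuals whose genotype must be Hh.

Obligate heterozygotes: III-1 is affected so carries H and received h from II-3 (hh), so III-1 is Hh; III-3 is affected so carries H and passed h to IV-1 (hh), so III-3 is Hh.
Every other individual is either homozygous by phenotype or has at least one consistent homozygous assignment, so the count is 2.

2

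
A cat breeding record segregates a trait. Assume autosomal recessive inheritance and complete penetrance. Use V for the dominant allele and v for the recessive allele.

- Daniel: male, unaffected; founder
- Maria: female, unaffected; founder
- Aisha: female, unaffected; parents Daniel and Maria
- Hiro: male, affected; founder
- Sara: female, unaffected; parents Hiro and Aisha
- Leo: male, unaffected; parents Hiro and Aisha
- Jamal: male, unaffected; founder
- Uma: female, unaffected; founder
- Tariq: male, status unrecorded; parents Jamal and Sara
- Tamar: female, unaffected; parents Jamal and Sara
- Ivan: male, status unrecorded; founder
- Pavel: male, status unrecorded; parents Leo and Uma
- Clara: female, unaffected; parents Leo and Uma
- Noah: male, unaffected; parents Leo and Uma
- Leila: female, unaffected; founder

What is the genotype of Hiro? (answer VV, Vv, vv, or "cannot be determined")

vv

Hiro is affected, so Hiro is vv.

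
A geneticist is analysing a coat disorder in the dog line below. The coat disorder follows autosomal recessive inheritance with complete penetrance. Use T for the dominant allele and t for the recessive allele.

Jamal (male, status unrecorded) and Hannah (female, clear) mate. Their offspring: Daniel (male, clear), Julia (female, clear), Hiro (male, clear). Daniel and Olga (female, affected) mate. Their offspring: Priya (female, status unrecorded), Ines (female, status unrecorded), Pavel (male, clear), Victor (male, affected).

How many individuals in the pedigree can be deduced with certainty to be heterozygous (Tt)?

Obligate heterozygotes: Daniel is clear so carries T and passed t to Victor (tt), so Daniel is Tt; Pavel is clear so carries T and received t from Olga (tt), so Pavel is Tt.
Every other individual is either homozygous by phenotype or has at least one consistent homozygous assignment, so the count is 2.

2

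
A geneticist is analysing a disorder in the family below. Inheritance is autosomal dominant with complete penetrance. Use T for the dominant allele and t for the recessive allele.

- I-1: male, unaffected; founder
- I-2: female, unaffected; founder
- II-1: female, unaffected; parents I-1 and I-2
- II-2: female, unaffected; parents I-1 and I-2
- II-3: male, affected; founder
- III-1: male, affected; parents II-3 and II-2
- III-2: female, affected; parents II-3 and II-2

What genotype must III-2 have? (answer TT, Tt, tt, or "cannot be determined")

Tt

From phenotype alone, III-2 is TT or Tt.
III-2 is affected so carries T and received t from II-2 (tt), so III-2 is Tt.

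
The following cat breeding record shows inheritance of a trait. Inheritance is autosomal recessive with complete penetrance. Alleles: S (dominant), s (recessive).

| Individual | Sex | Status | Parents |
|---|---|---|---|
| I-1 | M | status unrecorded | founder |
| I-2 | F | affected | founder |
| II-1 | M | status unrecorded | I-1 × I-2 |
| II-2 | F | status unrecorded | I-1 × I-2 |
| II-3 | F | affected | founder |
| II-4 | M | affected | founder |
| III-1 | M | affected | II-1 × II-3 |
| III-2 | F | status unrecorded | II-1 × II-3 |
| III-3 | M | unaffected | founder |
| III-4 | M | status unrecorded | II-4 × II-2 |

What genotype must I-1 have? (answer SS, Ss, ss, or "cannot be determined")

I-1's phenotype is unrecorded, and no parent or child forces a single allele at both positions; consistent genotype assignments exist with I-1 as SS or Ss or ss.

cannot be determined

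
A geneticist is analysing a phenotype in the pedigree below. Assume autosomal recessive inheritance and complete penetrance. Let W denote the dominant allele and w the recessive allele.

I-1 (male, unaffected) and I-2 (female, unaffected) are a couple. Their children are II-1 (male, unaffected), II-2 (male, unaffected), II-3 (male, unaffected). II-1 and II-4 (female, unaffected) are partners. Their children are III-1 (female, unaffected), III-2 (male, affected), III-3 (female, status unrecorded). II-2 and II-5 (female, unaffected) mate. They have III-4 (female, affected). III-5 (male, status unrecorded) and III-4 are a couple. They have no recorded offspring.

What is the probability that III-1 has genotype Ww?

II-1 is unaffected so carries W and passed w to III-2 (ww), so II-1 is Ww.
II-4 is unaffected so carries W and passed w to III-2 (ww), so II-4 is Ww.
Their cross gives offspring ratios 1/4 WW : 1/2 Ww : 1/4 ww. Conditioning on III-1 being unaffected, P(Ww) = 1/2 / 3/4 = 2/3.

2/3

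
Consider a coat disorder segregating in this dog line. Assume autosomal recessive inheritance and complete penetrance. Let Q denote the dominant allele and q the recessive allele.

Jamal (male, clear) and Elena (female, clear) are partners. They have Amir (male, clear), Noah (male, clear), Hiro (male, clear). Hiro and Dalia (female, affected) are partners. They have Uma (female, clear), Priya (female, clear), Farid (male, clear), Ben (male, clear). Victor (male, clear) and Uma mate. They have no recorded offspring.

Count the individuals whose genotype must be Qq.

4

Obligate heterozygotes: Uma is clear so carries Q and received q from Dalia (qq), so Uma is Qq; Priya is clear so carries Q and received q from Dalia (qq), so Priya is Qq; Farid is clear so carries Q and received q from Dalia (qq), so Farid is Qq; Ben is clear so carries Q and received q from Dalia (qq), so Ben is Qq.
Every other individual is either homozygous by phenotype or has at least one consistent homozygous assignment, so the count is 4.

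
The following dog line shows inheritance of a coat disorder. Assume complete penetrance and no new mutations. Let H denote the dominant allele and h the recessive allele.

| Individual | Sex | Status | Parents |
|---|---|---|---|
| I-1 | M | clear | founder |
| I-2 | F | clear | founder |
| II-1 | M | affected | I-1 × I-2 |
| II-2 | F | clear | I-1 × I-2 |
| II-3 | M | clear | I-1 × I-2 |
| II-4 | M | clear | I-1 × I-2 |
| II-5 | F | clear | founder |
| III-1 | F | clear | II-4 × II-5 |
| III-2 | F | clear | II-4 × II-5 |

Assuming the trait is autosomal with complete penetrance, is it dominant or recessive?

recessive

I-1 and I-2 are both clear yet have an affected child II-1. Under dominance, an affected child requires at least one affected parent, so the trait cannot be dominant.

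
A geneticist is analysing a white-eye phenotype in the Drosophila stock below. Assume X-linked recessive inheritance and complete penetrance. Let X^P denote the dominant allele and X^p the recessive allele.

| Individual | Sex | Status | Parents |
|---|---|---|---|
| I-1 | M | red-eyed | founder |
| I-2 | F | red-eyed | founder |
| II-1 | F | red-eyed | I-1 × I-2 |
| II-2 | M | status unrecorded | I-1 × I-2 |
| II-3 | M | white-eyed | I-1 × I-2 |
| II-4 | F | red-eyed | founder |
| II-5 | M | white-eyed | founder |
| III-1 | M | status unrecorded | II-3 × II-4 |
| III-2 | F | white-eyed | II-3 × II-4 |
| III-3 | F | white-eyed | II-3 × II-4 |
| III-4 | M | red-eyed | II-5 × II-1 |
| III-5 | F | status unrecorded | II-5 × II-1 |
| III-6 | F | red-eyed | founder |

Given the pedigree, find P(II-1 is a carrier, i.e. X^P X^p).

I-1 is red-eyed, so I-1 is X^P Y.
I-2 is red-eyed so carries P and passed p to II-3 (X^p Y), so I-2 is X^P X^p.
Their cross gives offspring ratios 1/2 X^P X^P : 1/2 X^P X^p. Conditioning on II-1 being red-eyed, P(X^P X^p) = 1/2 / 1 = 1/2 before taking II-1's own offspring into account.
II-5 is white-eyed, so II-5 is X^p Y.
Now use II-1's offspring. Probability of each recorded status — red-eyed son III-4: 1/2 if II-1 is X^P X^p, 1 if X^P X^P. (III-5: equally likely either way, so uninformative.)
Bayes: P(X^P X^p) = 1/2·1/2 / (1/2·1/2 + 1/2·1) = 1/3.

1/3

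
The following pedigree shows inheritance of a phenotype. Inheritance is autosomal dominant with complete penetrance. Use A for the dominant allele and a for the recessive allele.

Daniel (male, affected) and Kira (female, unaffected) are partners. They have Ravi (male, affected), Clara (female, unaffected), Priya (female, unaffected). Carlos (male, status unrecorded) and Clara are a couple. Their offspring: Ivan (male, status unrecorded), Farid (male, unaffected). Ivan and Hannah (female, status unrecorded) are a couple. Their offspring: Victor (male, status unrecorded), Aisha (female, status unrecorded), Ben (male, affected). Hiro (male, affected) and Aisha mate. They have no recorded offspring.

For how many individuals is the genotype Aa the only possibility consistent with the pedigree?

2

Obligate heterozygotes: Daniel is affected so carries A and passed a to Clara (aa), so Daniel is Aa; Ravi is affected so carries A and received a from Kira (aa), so Ravi is Aa.
Every other individual is either homozygous by phenotype or has at least one consistent homozygous assignment, so the count is 2.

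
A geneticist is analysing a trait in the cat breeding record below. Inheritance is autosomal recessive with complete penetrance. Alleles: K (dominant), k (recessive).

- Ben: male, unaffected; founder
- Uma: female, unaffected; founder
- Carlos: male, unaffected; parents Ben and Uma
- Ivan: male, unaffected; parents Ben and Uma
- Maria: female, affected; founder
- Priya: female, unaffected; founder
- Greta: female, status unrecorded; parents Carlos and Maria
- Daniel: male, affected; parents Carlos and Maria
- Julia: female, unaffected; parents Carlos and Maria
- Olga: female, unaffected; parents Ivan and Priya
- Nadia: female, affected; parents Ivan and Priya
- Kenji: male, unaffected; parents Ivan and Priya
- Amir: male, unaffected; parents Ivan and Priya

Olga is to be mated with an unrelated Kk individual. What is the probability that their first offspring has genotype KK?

Ivan is unaffected so carries K and passed k to Nadia (kk), so Ivan is Kk.
Priya is unaffected so carries K and passed k to Nadia (kk), so Priya is Kk.
Olga is an unaffected offspring of Ivan (Kk) × Priya (Kk), whose cross gives 1/4 KK : 1/2 Kk : 1/4 kk; conditioning on being unaffected, Olga is KK with probability 1/3, Kk with probability 2/3.
Summing over parental genotype combinations, P(offspring has genotype KK) = 1/3·1/2 + 2/3·1/4 = 1/3.

1/3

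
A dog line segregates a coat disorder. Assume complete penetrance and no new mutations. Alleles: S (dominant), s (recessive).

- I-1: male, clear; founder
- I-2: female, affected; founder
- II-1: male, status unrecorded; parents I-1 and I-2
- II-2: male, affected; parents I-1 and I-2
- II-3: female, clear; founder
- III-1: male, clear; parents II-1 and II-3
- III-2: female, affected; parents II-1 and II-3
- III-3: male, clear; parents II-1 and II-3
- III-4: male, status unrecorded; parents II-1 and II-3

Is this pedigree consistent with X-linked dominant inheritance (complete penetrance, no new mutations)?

A consistent assignment under X-linked dominant exists: I-1 X^s Y, I-2 X^S X^S, II-1 X^S Y, II-2 X^S Y, II-3 X^s X^s, III-1 X^s Y, III-2 X^S X^s, III-3 X^s Y, III-4 X^s Y.
In this assignment every recorded phenotype matches its genotype and every non-founder's genotype is obtainable from its parents' genotypes, so the pedigree is consistent.

Yes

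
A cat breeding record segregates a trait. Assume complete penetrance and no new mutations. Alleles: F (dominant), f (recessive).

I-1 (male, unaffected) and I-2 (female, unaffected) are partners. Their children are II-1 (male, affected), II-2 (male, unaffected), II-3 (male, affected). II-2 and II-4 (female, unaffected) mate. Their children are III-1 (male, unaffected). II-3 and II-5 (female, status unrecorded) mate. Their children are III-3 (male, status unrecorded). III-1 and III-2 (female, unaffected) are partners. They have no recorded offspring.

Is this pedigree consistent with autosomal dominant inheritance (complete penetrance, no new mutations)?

Under autosomal dominant, II-1 (affected, male) cannot arise from I-1 (unaffected) × I-2 (unaffected).

No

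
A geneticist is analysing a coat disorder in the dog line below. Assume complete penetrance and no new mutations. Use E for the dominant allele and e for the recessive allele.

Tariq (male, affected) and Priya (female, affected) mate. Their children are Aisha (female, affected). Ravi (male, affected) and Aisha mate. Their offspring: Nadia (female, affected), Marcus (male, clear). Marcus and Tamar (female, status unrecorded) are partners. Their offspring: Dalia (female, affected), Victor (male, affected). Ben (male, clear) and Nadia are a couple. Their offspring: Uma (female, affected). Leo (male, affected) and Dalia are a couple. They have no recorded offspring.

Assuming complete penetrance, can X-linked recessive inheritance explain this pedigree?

No

Under X-linked recessive, Marcus (clear, male) cannot arise from Ravi (affected) × Aisha (affected).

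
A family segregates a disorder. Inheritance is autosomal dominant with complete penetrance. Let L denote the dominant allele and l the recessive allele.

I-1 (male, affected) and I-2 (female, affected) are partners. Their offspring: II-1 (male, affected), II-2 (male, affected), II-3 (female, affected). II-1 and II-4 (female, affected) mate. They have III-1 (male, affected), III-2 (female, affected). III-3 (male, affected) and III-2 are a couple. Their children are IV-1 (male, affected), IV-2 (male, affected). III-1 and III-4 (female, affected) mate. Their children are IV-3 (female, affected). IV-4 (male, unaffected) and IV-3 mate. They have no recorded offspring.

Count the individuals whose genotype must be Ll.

0

No individual's genotype is forced to Ll by the pedigree, so the count is 0.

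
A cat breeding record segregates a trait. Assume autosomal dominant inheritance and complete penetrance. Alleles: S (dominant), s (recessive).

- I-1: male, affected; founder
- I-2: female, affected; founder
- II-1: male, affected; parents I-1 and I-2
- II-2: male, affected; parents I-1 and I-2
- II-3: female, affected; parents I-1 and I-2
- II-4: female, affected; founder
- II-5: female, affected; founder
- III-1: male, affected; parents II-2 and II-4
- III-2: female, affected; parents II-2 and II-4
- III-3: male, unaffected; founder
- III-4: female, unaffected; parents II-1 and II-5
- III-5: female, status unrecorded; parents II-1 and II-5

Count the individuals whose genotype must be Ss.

2

Obligate heterozygotes: II-1 is affected so carries S and passed s to III-4 (ss), so II-1 is Ss; II-5 is affected so carries S and passed s to III-4 (ss), so II-5 is Ss.
Every other individual is either homozygous by phenotype or has at least one consistent homozygous assignment, so the count is 2.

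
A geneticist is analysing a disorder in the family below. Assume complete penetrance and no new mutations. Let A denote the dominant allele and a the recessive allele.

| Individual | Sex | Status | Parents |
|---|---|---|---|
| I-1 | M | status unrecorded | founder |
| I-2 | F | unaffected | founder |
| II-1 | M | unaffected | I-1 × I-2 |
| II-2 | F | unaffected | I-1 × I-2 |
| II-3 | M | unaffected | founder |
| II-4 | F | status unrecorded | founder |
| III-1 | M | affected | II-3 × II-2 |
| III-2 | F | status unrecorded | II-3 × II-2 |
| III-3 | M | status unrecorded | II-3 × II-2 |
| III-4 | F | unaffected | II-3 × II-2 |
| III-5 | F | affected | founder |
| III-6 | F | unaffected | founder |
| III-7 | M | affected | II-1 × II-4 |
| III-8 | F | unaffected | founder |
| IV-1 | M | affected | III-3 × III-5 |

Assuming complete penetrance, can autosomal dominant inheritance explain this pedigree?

Under autosomal dominant, III-1 (affected, male) cannot arise from II-3 (unaffected) × II-2 (unaffected).

No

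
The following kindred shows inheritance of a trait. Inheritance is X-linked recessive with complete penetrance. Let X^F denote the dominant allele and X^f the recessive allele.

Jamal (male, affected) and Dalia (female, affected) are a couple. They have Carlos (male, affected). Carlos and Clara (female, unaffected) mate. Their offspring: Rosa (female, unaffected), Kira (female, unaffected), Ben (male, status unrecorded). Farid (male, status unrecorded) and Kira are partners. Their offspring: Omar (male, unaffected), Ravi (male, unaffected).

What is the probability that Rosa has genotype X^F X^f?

1

Rosa is unaffected so carries F and received f from Carlos (X^f Y), so Rosa is X^F X^f, giving P(X^F X^f) = 1.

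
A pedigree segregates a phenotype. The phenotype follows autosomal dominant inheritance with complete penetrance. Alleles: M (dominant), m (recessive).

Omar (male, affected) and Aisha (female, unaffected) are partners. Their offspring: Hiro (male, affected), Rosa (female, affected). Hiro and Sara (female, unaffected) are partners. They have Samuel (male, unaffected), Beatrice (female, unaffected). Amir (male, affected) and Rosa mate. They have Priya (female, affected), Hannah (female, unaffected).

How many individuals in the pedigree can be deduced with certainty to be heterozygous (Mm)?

Obligate heterozygotes: Hiro is affected so carries M and received m from Aisha (mm), so Hiro is Mm; Rosa is affected so carries M and received m from Aisha (mm), so Rosa is Mm; Amir is affected so carries M and passed m to Hannah (mm), so Amir is Mm.
Every other individual is either homozygous by phenotype or has at least one consistent homozygous assignment, so the count is 3.

3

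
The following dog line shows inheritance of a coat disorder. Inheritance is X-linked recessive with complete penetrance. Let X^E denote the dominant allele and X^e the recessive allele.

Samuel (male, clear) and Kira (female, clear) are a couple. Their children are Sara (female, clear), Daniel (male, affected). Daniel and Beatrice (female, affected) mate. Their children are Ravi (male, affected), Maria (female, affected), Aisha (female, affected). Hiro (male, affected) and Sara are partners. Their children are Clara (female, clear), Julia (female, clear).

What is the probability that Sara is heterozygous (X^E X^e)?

1/5

Samuel is clear, so Samuel is X^E Y.
Kira is clear so carries E and passed e to Daniel (X^e Y), so Kira is X^E X^e.
Their cross gives offspring ratios 1/2 X^E X^E : 1/2 X^E X^e. Conditioning on Sara being clear, P(X^E X^e) = 1/2 / 1 = 1/2 before taking Sara's own offspring into account.
Hiro is affected, so Hiro is X^e Y.
Now use Sara's offspring. Probability of each recorded status — clear daughter Clara: 1/2 if Sara is X^E X^e, 1 if X^E X^E; clear daughter Julia: 1/2 if Sara is X^E X^e, 1 if X^E X^E.
Bayes: P(X^E X^e) = 1/2·1/4 / (1/2·1/4 + 1/2·1) = 1/5.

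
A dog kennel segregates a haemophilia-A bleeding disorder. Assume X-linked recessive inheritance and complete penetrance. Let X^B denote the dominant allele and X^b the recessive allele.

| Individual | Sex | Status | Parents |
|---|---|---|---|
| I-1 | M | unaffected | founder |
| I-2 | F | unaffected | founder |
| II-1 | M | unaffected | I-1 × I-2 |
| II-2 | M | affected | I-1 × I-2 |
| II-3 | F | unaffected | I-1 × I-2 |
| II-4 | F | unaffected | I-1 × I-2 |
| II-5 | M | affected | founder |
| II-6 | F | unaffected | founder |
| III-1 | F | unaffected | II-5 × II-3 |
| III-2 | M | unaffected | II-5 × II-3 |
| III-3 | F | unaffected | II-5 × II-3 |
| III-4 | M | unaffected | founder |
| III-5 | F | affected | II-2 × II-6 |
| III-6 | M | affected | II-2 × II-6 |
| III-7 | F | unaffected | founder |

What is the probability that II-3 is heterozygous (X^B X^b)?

I-1 is unaffected, so I-1 is X^B Y.
I-2 is unaffected so carries B and passed b to II-2 (X^b Y), so I-2 is X^B X^b.
Their cross gives offspring ratios 1/2 X^B X^B : 1/2 X^B X^b. Conditioning on II-3 being unaffected, P(X^B X^b) = 1/2 / 1 = 1/2 before taking II-3's own offspring into account.
II-5 is affected, so II-5 is X^b Y.
Now use II-3's offspring. Probability of each recorded status — unaffected daughter III-1: 1/2 if II-3 is X^B X^b, 1 if X^B X^B; unaffected son III-2: 1/2 if II-3 is X^B X^b, 1 if X^B X^B; unaffected daughter III-3: 1/2 if II-3 is X^B X^b, 1 if X^B X^B.
Bayes: P(X^B X^b) = 1/2·1/8 / (1/2·1/8 + 1/2·1) = 1/9.

1/9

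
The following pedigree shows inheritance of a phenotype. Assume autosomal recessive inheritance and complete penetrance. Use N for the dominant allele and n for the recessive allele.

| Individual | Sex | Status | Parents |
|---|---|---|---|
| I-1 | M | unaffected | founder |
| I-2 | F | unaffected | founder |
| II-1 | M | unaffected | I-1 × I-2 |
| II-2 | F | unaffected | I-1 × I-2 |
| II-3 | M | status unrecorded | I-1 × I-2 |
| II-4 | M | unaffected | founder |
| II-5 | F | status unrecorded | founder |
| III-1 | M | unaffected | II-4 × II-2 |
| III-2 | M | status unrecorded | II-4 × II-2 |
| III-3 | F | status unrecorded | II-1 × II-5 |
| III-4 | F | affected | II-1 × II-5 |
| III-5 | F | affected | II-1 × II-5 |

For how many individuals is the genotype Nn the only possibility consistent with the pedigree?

Obligate heterozygotes: II-1 is unaffected so carries N and passed n to III-4 (nn), so II-1 is Nn.
Every other individual is either homozygous by phenotype or has at least one consistent homozygous assignment, so the count is 1.

1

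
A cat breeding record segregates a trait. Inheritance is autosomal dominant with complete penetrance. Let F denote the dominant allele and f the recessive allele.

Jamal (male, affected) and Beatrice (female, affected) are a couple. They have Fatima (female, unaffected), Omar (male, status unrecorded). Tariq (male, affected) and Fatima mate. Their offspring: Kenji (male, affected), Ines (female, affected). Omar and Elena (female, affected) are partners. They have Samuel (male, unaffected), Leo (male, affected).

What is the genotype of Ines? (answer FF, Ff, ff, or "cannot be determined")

From phenotype alone, Ines is FF or Ff.
Ines is affected so carries F and received f from Fatima (ff), so Ines is Ff.

Ff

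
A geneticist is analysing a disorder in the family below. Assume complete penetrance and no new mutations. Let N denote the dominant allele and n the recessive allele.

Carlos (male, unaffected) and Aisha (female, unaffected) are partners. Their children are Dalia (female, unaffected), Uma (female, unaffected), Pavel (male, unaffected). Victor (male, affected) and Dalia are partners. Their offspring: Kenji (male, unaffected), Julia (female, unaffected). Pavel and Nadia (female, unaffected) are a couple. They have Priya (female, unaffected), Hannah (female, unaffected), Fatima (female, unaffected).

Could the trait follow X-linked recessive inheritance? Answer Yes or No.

A consistent assignment under X-linked recessive exists: Carlos X^N Y, Aisha X^N X^N, Dalia X^N X^N, Uma X^N X^N, Pavel X^N Y, Victor X^n Y, Nadia X^N X^N, Kenji X^N Y, Julia X^N X^n, Priya X^N X^N, Hannah X^N X^N, Fatima X^N X^N.
In this assignment every recorded phenotype matches its genotype and every non-founder's genotype is obtainable from its parents' genotypes, so the pedigree is consistent.

Yes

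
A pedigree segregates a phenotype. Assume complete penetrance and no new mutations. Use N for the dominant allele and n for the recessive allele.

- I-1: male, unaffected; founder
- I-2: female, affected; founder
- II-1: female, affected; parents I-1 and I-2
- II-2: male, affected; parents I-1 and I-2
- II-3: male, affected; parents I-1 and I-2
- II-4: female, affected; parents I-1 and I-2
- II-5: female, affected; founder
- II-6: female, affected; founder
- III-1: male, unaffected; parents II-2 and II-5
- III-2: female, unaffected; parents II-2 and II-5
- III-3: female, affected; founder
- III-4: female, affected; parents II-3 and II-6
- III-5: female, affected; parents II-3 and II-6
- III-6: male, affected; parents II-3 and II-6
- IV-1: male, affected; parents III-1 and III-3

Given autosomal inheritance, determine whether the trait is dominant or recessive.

II-2 and II-5 are both affected yet have an unaffected child III-1. Under a recessive model two affected parents are homozygous and every child would be affected, so the trait cannot be recessive.

dominant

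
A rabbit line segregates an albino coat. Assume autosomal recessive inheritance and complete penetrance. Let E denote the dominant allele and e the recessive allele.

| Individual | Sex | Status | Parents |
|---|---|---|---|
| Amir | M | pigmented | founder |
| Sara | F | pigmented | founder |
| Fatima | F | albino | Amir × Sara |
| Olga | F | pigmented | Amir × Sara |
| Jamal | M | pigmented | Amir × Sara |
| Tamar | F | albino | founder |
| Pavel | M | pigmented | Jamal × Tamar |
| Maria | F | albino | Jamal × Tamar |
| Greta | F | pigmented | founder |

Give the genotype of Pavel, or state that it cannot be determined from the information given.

Ee

From phenotype alone, Pavel is EE or Ee.
Pavel is pigmented so carries E and received e from Tamar (ee), so Pavel is Ee.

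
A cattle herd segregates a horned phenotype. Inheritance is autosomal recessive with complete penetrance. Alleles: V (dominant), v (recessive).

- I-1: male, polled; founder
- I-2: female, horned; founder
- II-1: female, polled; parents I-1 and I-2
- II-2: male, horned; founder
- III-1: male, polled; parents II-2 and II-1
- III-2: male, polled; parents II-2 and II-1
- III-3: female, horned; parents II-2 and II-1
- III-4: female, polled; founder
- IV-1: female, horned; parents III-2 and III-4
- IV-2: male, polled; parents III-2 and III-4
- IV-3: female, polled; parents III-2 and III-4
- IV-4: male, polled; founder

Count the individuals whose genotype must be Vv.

4

Obligate heterozygotes: II-1 is polled so carries V and received v from I-2 (vv), so II-1 is Vv; III-1 is polled so carries V and received v from II-2 (vv), so III-1 is Vv; III-2 is polled so carries V and received v from II-2 (vv), so III-2 is Vv; III-4 is polled so carries V and passed v to IV-1 (vv), so III-4 is Vv.
Every other individual is either homozygous by phenotype or has at least one consistent homozygous assignment, so the count is 4.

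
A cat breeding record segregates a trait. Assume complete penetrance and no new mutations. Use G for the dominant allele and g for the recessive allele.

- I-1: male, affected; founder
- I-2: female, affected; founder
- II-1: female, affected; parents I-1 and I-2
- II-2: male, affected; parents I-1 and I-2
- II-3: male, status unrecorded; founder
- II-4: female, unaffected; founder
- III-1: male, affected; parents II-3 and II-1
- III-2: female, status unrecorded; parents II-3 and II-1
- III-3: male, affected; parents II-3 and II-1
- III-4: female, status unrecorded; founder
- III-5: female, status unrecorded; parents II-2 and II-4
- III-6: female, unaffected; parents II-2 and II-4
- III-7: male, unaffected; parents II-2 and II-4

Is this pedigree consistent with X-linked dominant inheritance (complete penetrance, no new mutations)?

No

Under X-linked dominant, III-6 (unaffected, female) cannot arise from II-2 (affected) × II-4 (unaffected).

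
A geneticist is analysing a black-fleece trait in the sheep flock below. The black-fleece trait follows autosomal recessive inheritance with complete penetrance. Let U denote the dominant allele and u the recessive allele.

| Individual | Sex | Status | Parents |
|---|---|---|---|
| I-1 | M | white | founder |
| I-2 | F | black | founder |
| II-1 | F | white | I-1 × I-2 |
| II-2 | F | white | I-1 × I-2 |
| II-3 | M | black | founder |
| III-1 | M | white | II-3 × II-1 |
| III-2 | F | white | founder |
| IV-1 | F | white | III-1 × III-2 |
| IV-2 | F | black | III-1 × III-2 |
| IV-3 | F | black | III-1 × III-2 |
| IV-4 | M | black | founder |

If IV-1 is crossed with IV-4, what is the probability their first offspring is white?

2/3

III-1 is white so carries U and received u from II-3 (uu), so III-1 is Uu.
III-2 is white so carries U and passed u to IV-2 (uu), so III-2 is Uu.
IV-1 is a white offspring of III-1 (Uu) × III-2 (Uu), whose cross gives 1/4 UU : 1/2 Uu : 1/4 uu; conditioning on being white, IV-1 is UU with probability 1/3, Uu with probability 2/3.
IV-4 is black, so IV-4 is uu.
Summing over parental genotype combinations, P(offspring is white) = 1/3·1 + 2/3·1/2 = 2/3.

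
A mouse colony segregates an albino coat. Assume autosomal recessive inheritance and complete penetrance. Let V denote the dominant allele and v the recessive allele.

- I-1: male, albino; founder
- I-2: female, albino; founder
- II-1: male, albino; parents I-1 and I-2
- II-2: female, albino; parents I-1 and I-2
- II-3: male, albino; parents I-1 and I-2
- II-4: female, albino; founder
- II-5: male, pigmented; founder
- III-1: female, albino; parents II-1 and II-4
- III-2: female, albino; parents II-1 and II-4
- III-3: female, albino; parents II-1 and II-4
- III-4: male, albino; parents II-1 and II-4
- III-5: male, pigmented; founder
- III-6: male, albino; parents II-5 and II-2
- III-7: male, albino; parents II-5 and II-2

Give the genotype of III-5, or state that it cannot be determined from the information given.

cannot be determined

III-5's phenotype allows VV or Vv, and no parent or child forces a single allele at both positions; consistent genotype assignments exist with III-5 as VV or Vv.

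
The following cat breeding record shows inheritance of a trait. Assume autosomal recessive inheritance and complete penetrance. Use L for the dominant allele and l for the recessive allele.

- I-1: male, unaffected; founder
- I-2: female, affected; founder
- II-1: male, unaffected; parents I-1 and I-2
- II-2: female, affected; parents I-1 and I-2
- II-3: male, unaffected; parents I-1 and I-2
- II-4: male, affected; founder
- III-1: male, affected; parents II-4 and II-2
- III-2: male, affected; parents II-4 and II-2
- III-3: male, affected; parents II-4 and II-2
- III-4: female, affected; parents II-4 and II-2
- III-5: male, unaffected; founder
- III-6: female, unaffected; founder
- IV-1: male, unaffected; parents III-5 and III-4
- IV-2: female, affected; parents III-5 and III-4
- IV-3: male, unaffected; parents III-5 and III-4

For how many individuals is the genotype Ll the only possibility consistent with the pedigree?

Obligate heterozygotes: I-1 is unaffected so carries L and passed l to II-2 (ll), so I-1 is Ll; II-1 is unaffected so carries L and received l from I-2 (ll), so II-1 is Ll; II-3 is unaffected so carries L and received l from I-2 (ll), so II-3 is Ll; III-5 is unaffected so carries L and passed l to IV-2 (ll), so III-5 is Ll; IV-1 is unaffected so carries L and received l from III-4 (ll), so IV-1 is Ll; IV-3 is unaffected so carries L and received l from III-4 (ll), so IV-3 is Ll.
Every other individual is either homozygous by phenotype or has at least one consistent homozygous assignment, so the count is 6.

6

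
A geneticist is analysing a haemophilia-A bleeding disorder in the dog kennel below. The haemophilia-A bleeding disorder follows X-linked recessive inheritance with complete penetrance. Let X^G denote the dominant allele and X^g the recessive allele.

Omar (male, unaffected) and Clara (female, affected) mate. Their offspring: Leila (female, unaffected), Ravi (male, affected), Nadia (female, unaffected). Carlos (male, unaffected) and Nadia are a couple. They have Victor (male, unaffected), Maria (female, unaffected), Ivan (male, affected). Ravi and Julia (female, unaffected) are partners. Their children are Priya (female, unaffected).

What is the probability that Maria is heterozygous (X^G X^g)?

1/2

Carlos is unaffected, so Carlos is X^G Y.
Nadia is unaffected so carries G and received g from Clara (X^g X^g), so Nadia is X^G X^g.
Their cross gives offspring ratios 1/2 X^G X^G : 1/2 X^G X^g. Conditioning on Maria being unaffected, P(X^G X^g) = 1/2 / 1 = 1/2.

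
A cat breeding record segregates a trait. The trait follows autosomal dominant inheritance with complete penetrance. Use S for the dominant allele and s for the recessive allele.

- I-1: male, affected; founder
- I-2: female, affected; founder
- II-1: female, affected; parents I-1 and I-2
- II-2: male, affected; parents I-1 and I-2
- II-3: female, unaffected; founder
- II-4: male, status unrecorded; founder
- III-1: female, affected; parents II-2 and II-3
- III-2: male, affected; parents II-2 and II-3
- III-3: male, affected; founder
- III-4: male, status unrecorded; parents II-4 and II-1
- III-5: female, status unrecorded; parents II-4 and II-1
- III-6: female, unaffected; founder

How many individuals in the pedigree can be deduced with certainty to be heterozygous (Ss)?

2

Obligate heterozygotes: III-1 is affected so carries S and received s from II-3 (ss), so III-1 is Ss; III-2 is affected so carries S and received s from II-3 (ss), so III-2 is Ss.
Every other individual is either homozygous by phenotype or has at least one consistent homozygous assignment, so the count is 2.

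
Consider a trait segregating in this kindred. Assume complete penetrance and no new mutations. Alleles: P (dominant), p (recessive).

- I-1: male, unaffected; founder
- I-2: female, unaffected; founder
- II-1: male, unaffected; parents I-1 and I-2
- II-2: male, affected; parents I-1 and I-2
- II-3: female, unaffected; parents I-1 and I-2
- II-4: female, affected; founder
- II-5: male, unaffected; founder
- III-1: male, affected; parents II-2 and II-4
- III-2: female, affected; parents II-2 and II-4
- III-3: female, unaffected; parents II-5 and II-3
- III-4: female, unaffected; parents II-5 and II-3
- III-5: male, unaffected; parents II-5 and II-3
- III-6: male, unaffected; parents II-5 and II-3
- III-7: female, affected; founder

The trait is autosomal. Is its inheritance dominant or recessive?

recessive

I-1 and I-2 are both unaffected yet have an affected child II-2. Under dominance, an affected child requires at least one affected parent, so the trait cannot be dominant.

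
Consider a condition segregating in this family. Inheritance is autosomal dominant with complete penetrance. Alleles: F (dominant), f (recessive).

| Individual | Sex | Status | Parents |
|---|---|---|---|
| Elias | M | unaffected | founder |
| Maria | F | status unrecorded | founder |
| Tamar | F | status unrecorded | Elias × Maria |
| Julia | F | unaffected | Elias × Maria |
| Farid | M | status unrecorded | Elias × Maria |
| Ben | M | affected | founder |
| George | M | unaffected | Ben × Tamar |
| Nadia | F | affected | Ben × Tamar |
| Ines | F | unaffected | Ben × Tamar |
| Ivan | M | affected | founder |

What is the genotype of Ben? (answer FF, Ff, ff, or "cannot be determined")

Ff

From phenotype alone, Ben is FF or Ff.
Ben is affected so carries F and passed f to George (ff), so Ben is Ff.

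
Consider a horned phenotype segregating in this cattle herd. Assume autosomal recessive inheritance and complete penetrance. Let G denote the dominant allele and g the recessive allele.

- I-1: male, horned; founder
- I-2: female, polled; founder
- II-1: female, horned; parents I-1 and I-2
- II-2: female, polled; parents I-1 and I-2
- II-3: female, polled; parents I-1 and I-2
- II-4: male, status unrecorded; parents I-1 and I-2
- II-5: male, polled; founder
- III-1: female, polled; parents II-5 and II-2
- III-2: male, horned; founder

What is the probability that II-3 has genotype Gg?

1

II-3 is polled so carries G and received g from I-1 (gg), so II-3 is Gg, giving P(Gg) = 1.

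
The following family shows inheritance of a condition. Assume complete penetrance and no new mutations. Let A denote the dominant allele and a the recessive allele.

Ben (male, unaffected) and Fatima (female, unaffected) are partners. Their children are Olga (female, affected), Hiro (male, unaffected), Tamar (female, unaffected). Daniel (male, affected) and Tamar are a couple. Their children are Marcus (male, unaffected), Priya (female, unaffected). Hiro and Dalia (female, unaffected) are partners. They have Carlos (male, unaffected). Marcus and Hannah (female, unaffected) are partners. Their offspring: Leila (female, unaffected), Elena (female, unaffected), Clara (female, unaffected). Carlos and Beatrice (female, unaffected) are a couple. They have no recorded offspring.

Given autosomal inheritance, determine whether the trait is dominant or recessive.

Ben and Fatima are both unaffected yet have an affected child Olga. Under dominance, an affected child requires at least one affected parent, so the trait cannot be dominant.

recessive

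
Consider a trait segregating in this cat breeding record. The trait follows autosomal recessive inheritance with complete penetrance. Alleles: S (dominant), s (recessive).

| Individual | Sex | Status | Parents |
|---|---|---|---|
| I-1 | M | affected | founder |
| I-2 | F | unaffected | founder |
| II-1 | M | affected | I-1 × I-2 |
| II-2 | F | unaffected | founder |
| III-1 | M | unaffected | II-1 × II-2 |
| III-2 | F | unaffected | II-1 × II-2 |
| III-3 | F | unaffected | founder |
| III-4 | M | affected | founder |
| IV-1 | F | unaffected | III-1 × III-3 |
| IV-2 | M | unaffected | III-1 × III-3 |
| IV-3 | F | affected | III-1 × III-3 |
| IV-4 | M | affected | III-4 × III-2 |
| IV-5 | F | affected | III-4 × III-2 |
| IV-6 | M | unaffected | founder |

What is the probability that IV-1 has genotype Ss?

2/3

III-1 is unaffected so carries S and received s from II-1 (ss), so III-1 is Ss.
III-3 is unaffected so carries S and passed s to IV-3 (ss), so III-3 is Ss.
Their cross gives offspring ratios 1/4 SS : 1/2 Ss : 1/4 ss. Conditioning on IV-1 being unaffected, P(Ss) = 1/2 / 3/4 = 2/3.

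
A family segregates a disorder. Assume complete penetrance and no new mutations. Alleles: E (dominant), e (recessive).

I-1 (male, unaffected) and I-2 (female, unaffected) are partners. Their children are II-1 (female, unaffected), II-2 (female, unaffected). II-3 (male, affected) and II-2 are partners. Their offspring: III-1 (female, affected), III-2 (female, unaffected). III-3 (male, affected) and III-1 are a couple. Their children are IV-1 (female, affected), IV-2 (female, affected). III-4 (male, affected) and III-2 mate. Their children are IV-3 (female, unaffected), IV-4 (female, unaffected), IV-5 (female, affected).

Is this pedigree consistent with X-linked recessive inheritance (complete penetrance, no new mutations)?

Yes

A consistent assignment under X-linked recessive exists: I-1 X^E Y, I-2 X^E X^e, II-1 X^E X^E, II-2 X^E X^e, II-3 X^e Y, III-1 X^e X^e, III-2 X^E X^e, III-3 X^e Y, III-4 X^e Y, IV-1 X^e X^e, IV-2 X^e X^e, IV-3 X^E X^e, IV-4 X^E X^e, IV-5 X^e X^e.
In this assignment every recorded phenotype matches its genotype and every non-founder's genotype is obtainable from its parents' genotypes, so the pedigree is consistent.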